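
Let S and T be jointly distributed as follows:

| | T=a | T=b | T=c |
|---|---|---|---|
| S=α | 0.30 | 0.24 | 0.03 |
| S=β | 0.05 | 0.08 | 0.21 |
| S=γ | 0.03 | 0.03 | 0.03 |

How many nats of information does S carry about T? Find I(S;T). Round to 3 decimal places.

Marginals: p(S) = (0.5700, 0.3400, 0.0900), p(T) = (0.3800, 0.3500, 0.2700).
I(S;T) = Σ p(x,y)·ln[p(x,y)/(p(x)p(y))].
  (α,a): 0.30·ln(1.3850) = 0.0977
  (α,b): 0.24·ln(1.2030) = 0.0444
  (α,c): 0.03·ln(0.1949) = -0.0491
  (β,a): 0.05·ln(0.3870) = -0.0475
  (β,b): 0.08·ln(0.6723) = -0.0318
  (β,c): 0.21·ln(2.2876) = 0.1738
  (γ,a): 0.03·ln(0.8772) = -0.0039
  (γ,b): 0.03·ln(0.9524) = -0.0015
  (γ,c): 0.03·ln(1.2346) = 0.0063
Sum = 0.188 nats.

0.188 nats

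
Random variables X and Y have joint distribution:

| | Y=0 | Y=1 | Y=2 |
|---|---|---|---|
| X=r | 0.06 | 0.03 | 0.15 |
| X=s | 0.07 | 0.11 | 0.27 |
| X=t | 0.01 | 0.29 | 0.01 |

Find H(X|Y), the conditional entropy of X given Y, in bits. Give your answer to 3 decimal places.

Marginals: p(X) = (0.2400, 0.4500, 0.3100), p(Y) = (0.1400, 0.4300, 0.4300).
H(X|Y) = Σ p(Y) · H(X|Y=·).
  Y=0: p=0.1400, H(X|Y=0) = 1.2958
  Y=1: p=0.4300, H(X|Y=1) = 1.1544
  Y=2: p=0.4300, H(X|Y=2) = 1.0778
Weighted sum = 1.141 bits.

1.141 bits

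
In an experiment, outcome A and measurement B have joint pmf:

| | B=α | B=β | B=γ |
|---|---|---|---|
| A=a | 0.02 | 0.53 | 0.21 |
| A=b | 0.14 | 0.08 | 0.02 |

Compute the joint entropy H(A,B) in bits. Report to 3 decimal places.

H(A,B) = −Σ p(x,y)·log₂ p(x,y) over all 6 cells.
  cell (a,α): −0.02·log₂0.02 = 0.1129
  cell (a,β): −0.53·log₂0.53 = 0.4854
  cell (a,γ): −0.21·log₂0.21 = 0.4728
  cell (b,α): −0.14·log₂0.14 = 0.3971
  cell (b,β): −0.08·log₂0.08 = 0.2915
  cell (b,γ): −0.02·log₂0.02 = 0.1129
Sum = 1.873 bits.

1.873 bits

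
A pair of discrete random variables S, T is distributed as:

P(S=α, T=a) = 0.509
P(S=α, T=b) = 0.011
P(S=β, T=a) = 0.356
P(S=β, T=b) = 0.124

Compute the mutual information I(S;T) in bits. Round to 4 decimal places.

Marginals: p(S) = (0.5200, 0.4800), p(T) = (0.8650, 0.1350).
I(S;T) = Σ p(x,y)·log₂[p(x,y)/(p(x)p(y))].
  (α,a): 0.509·log₂(1.1316) = 0.09080
  (α,b): 0.011·log₂(0.1567) = -0.02941
  (β,a): 0.356·log₂(0.8574) = -0.07901
  (β,b): 0.124·log₂(1.9136) = 0.11610
Sum = 0.0985 bits.

0.0985 bits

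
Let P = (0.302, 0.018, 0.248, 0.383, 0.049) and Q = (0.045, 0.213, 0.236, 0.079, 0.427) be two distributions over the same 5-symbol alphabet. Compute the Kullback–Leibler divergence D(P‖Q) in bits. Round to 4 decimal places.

1.5022 bits

D(P‖Q) = Σ p·log₂(p/q).
  0.302·log₂(0.302/0.045) = 0.82946
  0.018·log₂(0.018/0.213) = -0.06417
  0.248·log₂(0.248/0.236) = 0.01775
  0.383·log₂(0.383/0.079) = 0.87225
  0.049·log₂(0.049/0.427) = -0.15305
D(P‖Q) = 1.5022 bits.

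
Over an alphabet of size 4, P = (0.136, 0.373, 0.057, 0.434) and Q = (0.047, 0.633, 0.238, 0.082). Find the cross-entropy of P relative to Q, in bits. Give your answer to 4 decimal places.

H(P,Q) = −Σ p·log₂ q.
  −0.136·log₂(0.047) = 0.59992
  −0.373·log₂(0.633) = 0.24608
  −0.057·log₂(0.238) = 0.11805
  −0.434·log₂(0.082) = 1.56597
H(P,Q) = 2.5300 bits.

2.5300 bits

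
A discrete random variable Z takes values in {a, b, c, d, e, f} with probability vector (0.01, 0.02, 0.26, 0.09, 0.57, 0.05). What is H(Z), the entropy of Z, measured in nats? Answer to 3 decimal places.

H(Z) = −Σ p·ln p.
  −(0.01)·ln(0.01) = 0.0461
  −(0.02)·ln(0.02) = 0.0782
  −(0.26)·ln(0.26) = 0.3502
  −(0.09)·ln(0.09) = 0.2167
  −(0.57)·ln(0.57) = 0.3204
  −(0.05)·ln(0.05) = 0.1498
Sum: 0.0461 + 0.0782 + 0.3502 + 0.2167 + 0.3204 + 0.1498 = 1.161 nats.

1.161 nats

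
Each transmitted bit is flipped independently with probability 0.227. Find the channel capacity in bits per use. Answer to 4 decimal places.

0.2273 bits

Binary symmetric channel: C = 1 − h₂(ε) where h₂ is the binary entropy function.
h₂(0.227) = −0.227·log₂0.227 − 0.773·log₂0.773 = 0.7727.
C = 1 − 0.7727 = 0.2273 bits per channel use.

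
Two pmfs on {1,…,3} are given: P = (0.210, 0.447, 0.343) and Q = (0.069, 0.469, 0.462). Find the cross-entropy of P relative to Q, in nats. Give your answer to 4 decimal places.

H(P,Q) = −Σ p·ln q.
  −0.210·ln(0.069) = 0.56147
  −0.447·ln(0.469) = 0.33845
  −0.343·ln(0.462) = 0.26486
H(P,Q) = 1.1648 nats.

1.1648 nats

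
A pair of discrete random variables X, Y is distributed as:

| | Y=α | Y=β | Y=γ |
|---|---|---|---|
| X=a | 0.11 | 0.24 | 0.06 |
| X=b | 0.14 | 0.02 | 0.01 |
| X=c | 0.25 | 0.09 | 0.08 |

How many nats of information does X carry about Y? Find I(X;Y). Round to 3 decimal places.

0.111 nats

Marginals: p(X) = (0.4100, 0.1700, 0.4200), p(Y) = (0.5000, 0.3500, 0.1500).
I(X;Y) = H(X) + H(Y) − H(X,Y).
H(X) = 1.0311, H(Y) = 0.9986, H(X,Y) = 1.9190.
I(X;Y) = 1.0311 + 0.9986 − 1.9190 = 0.111 nats.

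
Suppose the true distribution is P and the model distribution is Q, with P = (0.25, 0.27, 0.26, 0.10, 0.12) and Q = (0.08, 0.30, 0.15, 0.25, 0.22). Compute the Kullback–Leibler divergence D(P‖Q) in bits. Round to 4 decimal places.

D(P‖Q) = Σ p·log₂(p/q).
  0.25·log₂(0.25/0.08) = 0.41096
  0.27·log₂(0.27/0.30) = -0.04104
  0.26·log₂(0.26/0.15) = 0.20632
  0.10·log₂(0.10/0.25) = -0.13219
  0.12·log₂(0.12/0.22) = -0.10494
D(P‖Q) = 0.3391 bits.

0.3391 bits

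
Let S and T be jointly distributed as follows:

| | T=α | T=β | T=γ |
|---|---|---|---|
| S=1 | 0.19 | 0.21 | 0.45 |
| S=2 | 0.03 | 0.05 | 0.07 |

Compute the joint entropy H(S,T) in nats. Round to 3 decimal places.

H(S,T) = −Σ p(x,y)·ln p(x,y) over all 6 cells.
  cell (1,α): −0.19·ln0.19 = 0.3155
  cell (1,β): −0.21·ln0.21 = 0.3277
  cell (1,γ): −0.45·ln0.45 = 0.3593
  cell (2,α): −0.03·ln0.03 = 0.1052
  cell (2,β): −0.05·ln0.05 = 0.1498
  cell (2,γ): −0.07·ln0.07 = 0.1861
Sum = 1.444 nats.

1.444 nats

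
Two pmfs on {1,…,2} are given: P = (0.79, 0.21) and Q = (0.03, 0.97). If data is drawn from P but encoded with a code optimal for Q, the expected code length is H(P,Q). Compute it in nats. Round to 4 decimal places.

H(P,Q) = −Σ p·ln q.
  −0.79·ln(0.03) = 2.77018
  −0.21·ln(0.97) = 0.00640
H(P,Q) = 2.7766 nats.

2.7766 nats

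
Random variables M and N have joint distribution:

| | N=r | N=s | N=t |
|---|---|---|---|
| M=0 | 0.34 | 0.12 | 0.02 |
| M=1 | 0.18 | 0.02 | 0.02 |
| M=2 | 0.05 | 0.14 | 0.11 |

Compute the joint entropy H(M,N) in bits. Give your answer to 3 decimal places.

H(M,N) = −Σ p(x,y)·log₂ p(x,y) over all 9 cells.
  cell (0,r): −0.34·log₂0.34 = 0.5292
  cell (0,s): −0.12·log₂0.12 = 0.3671
  cell (0,t): −0.02·log₂0.02 = 0.1129
  cell (1,r): −0.18·log₂0.18 = 0.4453
  cell (1,s): −0.02·log₂0.02 = 0.1129
  cell (1,t): −0.02·log₂0.02 = 0.1129
  cell (2,r): −0.05·log₂0.05 = 0.2161
  cell (2,s): −0.14·log₂0.14 = 0.3971
  cell (2,t): −0.11·log₂0.11 = 0.3503
Sum = 2.644 bits.

2.644 bits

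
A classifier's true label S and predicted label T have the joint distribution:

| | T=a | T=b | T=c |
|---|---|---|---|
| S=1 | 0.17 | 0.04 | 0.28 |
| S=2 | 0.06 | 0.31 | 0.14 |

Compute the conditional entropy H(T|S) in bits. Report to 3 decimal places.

Marginals: p(S) = (0.4900, 0.5100), p(T) = (0.2300, 0.3500, 0.4200).
H(T|S) = Σ p(S) · H(T|S=·).
  S=1: p=0.4900, H(T|S=1) = 1.2863
  S=2: p=0.5100, H(T|S=2) = 1.3118
Weighted sum = 1.299 bits.

1.299 bits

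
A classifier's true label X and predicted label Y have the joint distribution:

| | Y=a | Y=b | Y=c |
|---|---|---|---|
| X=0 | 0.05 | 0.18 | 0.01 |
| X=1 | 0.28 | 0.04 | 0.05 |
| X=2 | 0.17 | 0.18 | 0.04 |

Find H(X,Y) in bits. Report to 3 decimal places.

H(X,Y) = −Σ p(x,y)·log₂ p(x,y) over all 9 cells.
  cell (0,a): −0.05·log₂0.05 = 0.2161
  cell (0,b): −0.18·log₂0.18 = 0.4453
  cell (0,c): −0.01·log₂0.01 = 0.0664
  cell (1,a): −0.28·log₂0.28 = 0.5142
  cell (1,b): −0.04·log₂0.04 = 0.1858
  cell (1,c): −0.05·log₂0.05 = 0.2161
  cell (2,a): −0.17·log₂0.17 = 0.4346
  cell (2,b): −0.18·log₂0.18 = 0.4453
  cell (2,c): −0.04·log₂0.04 = 0.1858
Sum = 2.710 bits.

2.710 bits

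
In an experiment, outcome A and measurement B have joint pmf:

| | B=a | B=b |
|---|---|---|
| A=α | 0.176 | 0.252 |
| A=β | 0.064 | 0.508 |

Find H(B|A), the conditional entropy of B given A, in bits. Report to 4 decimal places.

0.7074 bits

Chain rule: H(B|A) = H(A,B) − H(A).
Marginals: p(A) = (0.4280, 0.5720), p(B) = (0.2400, 0.7600).
H(A,B) = 1.6924 bits; H(A) = 0.9850 bits.
H(B|A) = 1.6924 − 0.9850 = 0.7074 bits.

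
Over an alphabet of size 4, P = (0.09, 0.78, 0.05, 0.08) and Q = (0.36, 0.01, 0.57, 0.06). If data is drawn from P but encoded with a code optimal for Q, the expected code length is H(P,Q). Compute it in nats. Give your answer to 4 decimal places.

3.9372 nats

H(P,Q) = −Σ p·ln q.
  −0.09·ln(0.36) = 0.09195
  −0.78·ln(0.01) = 3.59203
  −0.05·ln(0.57) = 0.02811
  −0.08·ln(0.06) = 0.22507
H(P,Q) = 3.9372 nats.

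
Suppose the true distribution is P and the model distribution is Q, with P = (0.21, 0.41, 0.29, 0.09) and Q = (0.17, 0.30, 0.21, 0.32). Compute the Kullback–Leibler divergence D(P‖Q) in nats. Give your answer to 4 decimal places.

D(P‖Q) = Σ p·ln(p/q).
  0.21·ln(0.21/0.17) = 0.04437
  0.41·ln(0.41/0.30) = 0.12807
  0.29·ln(0.29/0.21) = 0.09360
  0.09·ln(0.09/0.32) = -0.11417
D(P‖Q) = 0.1519 nats.

0.1519 nats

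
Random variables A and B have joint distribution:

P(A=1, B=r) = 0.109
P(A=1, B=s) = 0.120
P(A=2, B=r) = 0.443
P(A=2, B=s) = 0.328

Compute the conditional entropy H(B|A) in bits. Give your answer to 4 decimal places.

0.9872 bits

Marginals: p(A) = (0.2290, 0.7710), p(B) = (0.5520, 0.4480).
H(B|A) = Σ p(A) · H(B|A=·).
  A=1: p=0.2290, H(B|A=1) = 0.9983
  A=2: p=0.7710, H(B|A=2) = 0.9839
Weighted sum = 0.9872 bits.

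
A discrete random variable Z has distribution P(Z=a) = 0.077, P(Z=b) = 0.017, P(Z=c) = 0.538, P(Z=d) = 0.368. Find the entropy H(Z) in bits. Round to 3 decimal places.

H(Z) = −Σ p·log₂ p.
  −(0.077)·log₂(0.077) = 0.2848
  −(0.017)·log₂(0.017) = 0.0999
  −(0.538)·log₂(0.538) = 0.4811
  −(0.368)·log₂(0.368) = 0.5307
Sum: 0.2848 + 0.0999 + 0.4811 + 0.5307 = 1.397 bits.

1.397 bits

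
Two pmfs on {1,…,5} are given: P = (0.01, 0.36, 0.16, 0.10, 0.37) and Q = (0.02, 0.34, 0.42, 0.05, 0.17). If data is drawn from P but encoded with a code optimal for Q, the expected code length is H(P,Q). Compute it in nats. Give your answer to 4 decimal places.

1.5215 nats

H(P,Q) = −Σ p·ln q.
  −0.01·ln(0.02) = 0.03912
  −0.36·ln(0.34) = 0.38837
  −0.16·ln(0.42) = 0.13880
  −0.10·ln(0.05) = 0.29957
  −0.37·ln(0.17) = 0.65562
H(P,Q) = 1.5215 nats.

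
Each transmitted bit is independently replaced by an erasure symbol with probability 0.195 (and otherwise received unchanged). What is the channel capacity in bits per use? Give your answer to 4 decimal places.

0.8050 bits

Binary erasure channel: capacity C = 1 − ε.
C = 1 − 0.195 = 0.8050 bits per channel use.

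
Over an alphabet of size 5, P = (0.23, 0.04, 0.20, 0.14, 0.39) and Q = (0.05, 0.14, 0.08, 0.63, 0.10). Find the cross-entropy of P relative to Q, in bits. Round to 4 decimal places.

3.2251 bits

H(P,Q) = −Σ p·log₂ q.
  −0.23·log₂(0.05) = 0.99404
  −0.04·log₂(0.14) = 0.11346
  −0.20·log₂(0.08) = 0.72877
  −0.14·log₂(0.63) = 0.09332
  −0.39·log₂(0.10) = 1.29555
H(P,Q) = 3.2251 bits.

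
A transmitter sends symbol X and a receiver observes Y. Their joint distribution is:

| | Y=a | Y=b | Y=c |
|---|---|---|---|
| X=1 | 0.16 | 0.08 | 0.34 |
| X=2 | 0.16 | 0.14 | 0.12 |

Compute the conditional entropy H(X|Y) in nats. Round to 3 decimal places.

Chain rule: H(X|Y) = H(X,Y) − H(Y).
Marginals: p(X) = (0.5800, 0.4200), p(Y) = (0.3200, 0.2200, 0.4600).
H(X,Y) = 1.6850 nats; H(Y) = 1.0549 nats.
H(X|Y) = 1.6850 − 1.0549 = 0.630 nats.

0.630 nats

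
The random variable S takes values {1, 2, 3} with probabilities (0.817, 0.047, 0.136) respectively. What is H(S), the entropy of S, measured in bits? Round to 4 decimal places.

H(S) = −Σ p·log₂ p.
  −(0.817)·log₂(0.817) = 0.23823
  −(0.047)·log₂(0.047) = 0.20733
  −(0.136)·log₂(0.136) = 0.39145
Sum: 0.23823 + 0.20733 + 0.39145 = 0.8370 bits.

0.8370 bits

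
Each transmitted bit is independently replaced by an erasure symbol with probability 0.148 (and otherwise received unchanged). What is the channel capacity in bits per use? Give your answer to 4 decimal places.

Binary erasure channel: capacity C = 1 − ε.
C = 1 − 0.148 = 0.8520 bits per channel use.

0.8520 bits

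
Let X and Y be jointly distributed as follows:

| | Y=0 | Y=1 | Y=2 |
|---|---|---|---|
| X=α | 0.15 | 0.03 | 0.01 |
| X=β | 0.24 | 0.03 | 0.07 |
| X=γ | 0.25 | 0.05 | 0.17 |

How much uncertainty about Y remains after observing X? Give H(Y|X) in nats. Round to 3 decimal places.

0.830 nats

Chain rule: H(Y|X) = H(X,Y) − H(X).
Marginals: p(X) = (0.1900, 0.3400, 0.4700), p(Y) = (0.6400, 0.1100, 0.2500).
H(X,Y) = 1.8673 nats; H(X) = 1.0372 nats.
H(Y|X) = 1.8673 − 1.0372 = 0.830 nats.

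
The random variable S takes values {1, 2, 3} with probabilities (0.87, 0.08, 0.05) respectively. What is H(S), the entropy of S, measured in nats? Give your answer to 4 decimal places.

0.4730 nats

H(S) = −Σ p·ln p.
  −(0.87)·ln(0.87) = 0.12116
  −(0.08)·ln(0.08) = 0.20206
  −(0.05)·ln(0.05) = 0.14979
Sum: 0.12116 + 0.20206 + 0.14979 = 0.4730 nats.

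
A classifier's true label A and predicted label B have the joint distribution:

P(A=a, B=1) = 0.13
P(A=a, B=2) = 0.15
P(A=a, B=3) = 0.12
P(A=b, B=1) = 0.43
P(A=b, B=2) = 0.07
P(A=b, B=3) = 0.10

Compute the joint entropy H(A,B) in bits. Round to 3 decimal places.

H(A,B) = −Σ p(x,y)·log₂ p(x,y) over all 6 cells.
  cell (a,1): −0.13·log₂0.13 = 0.3826
  cell (a,2): −0.15·log₂0.15 = 0.4105
  cell (a,3): −0.12·log₂0.12 = 0.3671
  cell (b,1): −0.43·log₂0.43 = 0.5236
  cell (b,2): −0.07·log₂0.07 = 0.2686
  cell (b,3): −0.10·log₂0.10 = 0.3322
Sum = 2.285 bits.

2.285 bits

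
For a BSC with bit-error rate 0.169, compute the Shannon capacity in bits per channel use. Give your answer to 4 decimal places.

Binary symmetric channel: C = 1 − h₂(ε) where h₂ is the binary entropy function.
h₂(0.169) = −0.169·log₂0.169 − 0.831·log₂0.831 = 0.6554.
C = 1 − 0.6554 = 0.3446 bits per channel use.

0.3446 bits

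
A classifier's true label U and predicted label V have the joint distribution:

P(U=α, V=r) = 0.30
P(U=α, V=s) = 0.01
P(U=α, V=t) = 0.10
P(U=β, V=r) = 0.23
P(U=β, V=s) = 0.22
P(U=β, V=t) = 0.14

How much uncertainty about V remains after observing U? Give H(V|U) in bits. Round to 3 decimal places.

1.309 bits

Chain rule: H(V|U) = H(U,V) − H(U).
Marginals: p(U) = (0.4100, 0.5900), p(V) = (0.5300, 0.2300, 0.2400).
H(U,V) = 2.2851 bits; H(U) = 0.9765 bits.
H(V|U) = 2.2851 − 0.9765 = 1.309 bits.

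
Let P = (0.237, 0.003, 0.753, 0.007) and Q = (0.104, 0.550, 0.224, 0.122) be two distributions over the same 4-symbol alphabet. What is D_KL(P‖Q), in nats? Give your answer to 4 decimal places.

D(P‖Q) = Σ p·ln(p/q).
  0.237·ln(0.237/0.104) = 0.19521
  0.003·ln(0.003/0.550) = -0.01563
  0.753·ln(0.753/0.224) = 0.91295
  0.007·ln(0.007/0.122) = -0.02001
D(P‖Q) = 1.0725 nats.

1.0725 nats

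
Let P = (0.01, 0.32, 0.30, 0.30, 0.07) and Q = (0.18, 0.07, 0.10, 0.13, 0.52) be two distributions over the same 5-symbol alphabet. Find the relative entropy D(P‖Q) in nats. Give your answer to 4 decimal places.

0.8975 nats

D(P‖Q) = Σ p·ln(p/q).
  0.01·ln(0.01/0.18) = -0.02890
  0.32·ln(0.32/0.07) = 0.48634
  0.30·ln(0.30/0.10) = 0.32958
  0.30·ln(0.30/0.13) = 0.25087
  0.07·ln(0.07/0.52) = -0.14037
D(P‖Q) = 0.8975 nats.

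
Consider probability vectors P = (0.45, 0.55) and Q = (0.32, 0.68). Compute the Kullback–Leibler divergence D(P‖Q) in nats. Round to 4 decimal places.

D(P‖Q) = Σ p·ln(p/q).
  0.45·ln(0.45/0.32) = 0.15342
  0.55·ln(0.55/0.68) = -0.11670
D(P‖Q) = 0.0367 nats.

0.0367 nats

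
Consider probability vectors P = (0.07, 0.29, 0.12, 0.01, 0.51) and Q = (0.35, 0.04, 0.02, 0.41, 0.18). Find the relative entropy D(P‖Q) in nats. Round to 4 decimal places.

D(P‖Q) = Σ p·ln(p/q).
  0.07·ln(0.07/0.35) = -0.11266
  0.29·ln(0.29/0.04) = 0.57449
  0.12·ln(0.12/0.02) = 0.21501
  0.01·ln(0.01/0.41) = -0.03714
  0.51·ln(0.51/0.18) = 0.53114
D(P‖Q) = 1.1708 nats.

1.1708 nats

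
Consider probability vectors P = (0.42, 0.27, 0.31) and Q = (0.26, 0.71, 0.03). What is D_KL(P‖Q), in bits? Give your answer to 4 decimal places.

D(P‖Q) = Σ p·log₂(p/q).
  0.42·log₂(0.42/0.26) = 0.29059
  0.27·log₂(0.27/0.71) = -0.37661
  0.31·log₂(0.31/0.03) = 1.04446
D(P‖Q) = 0.9584 bits.

0.9584 bits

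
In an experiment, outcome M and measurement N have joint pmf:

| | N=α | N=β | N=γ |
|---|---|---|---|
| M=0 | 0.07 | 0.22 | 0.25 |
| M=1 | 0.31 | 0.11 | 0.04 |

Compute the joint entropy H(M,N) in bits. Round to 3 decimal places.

H(M,N) = −Σ p(x,y)·log₂ p(x,y) over all 6 cells.
  cell (0,α): −0.07·log₂0.07 = 0.2686
  cell (0,β): −0.22·log₂0.22 = 0.4806
  cell (0,γ): −0.25·log₂0.25 = 0.5000
  cell (1,α): −0.31·log₂0.31 = 0.5238
  cell (1,β): −0.11·log₂0.11 = 0.3503
  cell (1,γ): −0.04·log₂0.04 = 0.1858
Sum = 2.309 bits.

2.309 bits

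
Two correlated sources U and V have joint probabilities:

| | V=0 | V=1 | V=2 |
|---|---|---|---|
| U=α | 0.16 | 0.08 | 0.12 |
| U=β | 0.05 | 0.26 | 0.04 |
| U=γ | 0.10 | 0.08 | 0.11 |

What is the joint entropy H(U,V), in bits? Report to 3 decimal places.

2.963 bits

H(U,V) = −Σ p(x,y)·log₂ p(x,y) over all 9 cells.
  cell (α,0): −0.16·log₂0.16 = 0.4230
  cell (α,1): −0.08·log₂0.08 = 0.2915
  cell (α,2): −0.12·log₂0.12 = 0.3671
  cell (β,0): −0.05·log₂0.05 = 0.2161
  cell (β,1): −0.26·log₂0.26 = 0.5053
  cell (β,2): −0.04·log₂0.04 = 0.1858
  cell (γ,0): −0.10·log₂0.10 = 0.3322
  cell (γ,1): −0.08·log₂0.08 = 0.2915
  cell (γ,2): −0.11·log₂0.11 = 0.3503
Sum = 2.963 bits.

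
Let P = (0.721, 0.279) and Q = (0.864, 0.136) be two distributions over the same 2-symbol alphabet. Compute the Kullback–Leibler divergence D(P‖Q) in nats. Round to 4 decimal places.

0.0700 nats

D(P‖Q) = Σ p·ln(p/q).
  0.721·ln(0.721/0.864) = -0.13045
  0.279·ln(0.279/0.136) = 0.20048
D(P‖Q) = 0.0700 nats.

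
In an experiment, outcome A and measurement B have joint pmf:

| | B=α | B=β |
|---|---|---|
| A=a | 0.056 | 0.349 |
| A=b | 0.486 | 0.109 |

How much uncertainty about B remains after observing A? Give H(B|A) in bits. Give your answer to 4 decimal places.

0.6435 bits

Marginals: p(A) = (0.4050, 0.5950), p(B) = (0.5420, 0.4580).
H(B|A) = Σ p(A) · H(B|A=·).
  A=a: p=0.4050, H(B|A=a) = 0.5797
  A=b: p=0.5950, H(B|A=b) = 0.6870
Weighted sum = 0.6435 bits.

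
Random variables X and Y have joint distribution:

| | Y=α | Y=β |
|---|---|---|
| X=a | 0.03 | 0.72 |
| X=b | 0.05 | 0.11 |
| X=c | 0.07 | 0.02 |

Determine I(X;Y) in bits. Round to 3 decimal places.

Marginals: p(X) = (0.7500, 0.1600, 0.0900), p(Y) = (0.1500, 0.8500).
I(X;Y) = Σ p(x,y)·log₂[p(x,y)/(p(x)p(y))].
  (a,α): 0.03·log₂(0.2667) = -0.0572
  (a,β): 0.72·log₂(1.1294) = 0.1264
  (b,α): 0.05·log₂(2.0833) = 0.0529
  (b,β): 0.11·log₂(0.8088) = -0.0337
  (c,α): 0.07·log₂(5.1852) = 0.1662
  (c,β): 0.02·log₂(0.2614) = -0.0387
Sum = 0.216 bits.

0.216 bits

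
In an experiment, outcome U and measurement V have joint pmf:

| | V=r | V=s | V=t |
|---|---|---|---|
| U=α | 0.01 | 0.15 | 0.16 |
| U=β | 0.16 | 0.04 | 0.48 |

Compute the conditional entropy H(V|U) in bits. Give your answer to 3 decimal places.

Marginals: p(U) = (0.3200, 0.6800), p(V) = (0.1700, 0.1900, 0.6400).
H(V|U) = Σ p(U) · H(V|U=·).
  U=α: p=0.3200, H(V|U=α) = 1.1686
  U=β: p=0.6800, H(V|U=β) = 1.0863
Weighted sum = 1.113 bits.

1.113 bits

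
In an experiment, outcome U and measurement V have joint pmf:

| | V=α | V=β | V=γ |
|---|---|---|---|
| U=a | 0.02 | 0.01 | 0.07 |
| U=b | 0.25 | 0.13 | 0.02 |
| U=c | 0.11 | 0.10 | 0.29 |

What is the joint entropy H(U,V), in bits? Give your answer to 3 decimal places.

2.644 bits

H(U,V) = −Σ p(x,y)·log₂ p(x,y) over all 9 cells.
  cell (a,α): −0.02·log₂0.02 = 0.1129
  cell (a,β): −0.01·log₂0.01 = 0.0664
  cell (a,γ): −0.07·log₂0.07 = 0.2686
  cell (b,α): −0.25·log₂0.25 = 0.5000
  cell (b,β): −0.13·log₂0.13 = 0.3826
  cell (b,γ): −0.02·log₂0.02 = 0.1129
  cell (c,α): −0.11·log₂0.11 = 0.3503
  cell (c,β): −0.10·log₂0.10 = 0.3322
  cell (c,γ): −0.29·log₂0.29 = 0.5179
Sum = 2.644 bits.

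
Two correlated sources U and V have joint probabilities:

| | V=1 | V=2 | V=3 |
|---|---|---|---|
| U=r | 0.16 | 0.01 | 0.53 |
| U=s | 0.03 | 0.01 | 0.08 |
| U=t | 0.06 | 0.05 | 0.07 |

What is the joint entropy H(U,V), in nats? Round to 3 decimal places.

1.534 nats

H(U,V) = −Σ p(x,y)·ln p(x,y) over all 9 cells.
  cell (r,1): −0.16·ln0.16 = 0.2932
  cell (r,2): −0.01·ln0.01 = 0.0461
  cell (r,3): −0.53·ln0.53 = 0.3365
  cell (s,1): −0.03·ln0.03 = 0.1052
  cell (s,2): −0.01·ln0.01 = 0.0461
  cell (s,3): −0.08·ln0.08 = 0.2021
  cell (t,1): −0.06·ln0.06 = 0.1688
  cell (t,2): −0.05·ln0.05 = 0.1498
  cell (t,3): −0.07·ln0.07 = 0.1861
Sum = 1.534 nats.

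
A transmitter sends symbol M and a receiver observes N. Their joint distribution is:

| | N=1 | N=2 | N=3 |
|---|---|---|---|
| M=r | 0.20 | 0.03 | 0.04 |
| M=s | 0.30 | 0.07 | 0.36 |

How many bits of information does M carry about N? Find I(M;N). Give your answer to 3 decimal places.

0.080 bits

Marginals: p(M) = (0.2700, 0.7300), p(N) = (0.5000, 0.1000, 0.4000).
I(M;N) = Σ p(x,y)·log₂[p(x,y)/(p(x)p(y))].
  (r,1): 0.20·log₂(1.4815) = 0.1134
  (r,2): 0.03·log₂(1.1111) = 0.0046
  (r,3): 0.04·log₂(0.3704) = -0.0573
  (s,1): 0.30·log₂(0.8219) = -0.0849
  (s,2): 0.07·log₂(0.9589) = -0.0042
  (s,3): 0.36·log₂(1.2329) = 0.1087
Sum = 0.080 bits.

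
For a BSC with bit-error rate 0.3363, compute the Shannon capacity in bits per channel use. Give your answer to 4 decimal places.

0.0788 bits

Binary symmetric channel: C = 1 − h₂(ε) where h₂ is the binary entropy function.
h₂(0.3363) = −0.3363·log₂0.3363 − 0.6637·log₂0.6637 = 0.9212.
C = 1 − 0.9212 = 0.0788 bits per channel use.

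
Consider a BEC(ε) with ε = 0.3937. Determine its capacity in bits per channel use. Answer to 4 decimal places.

0.6063 bits

Binary erasure channel: capacity C = 1 − ε.
C = 1 − 0.3937 = 0.6063 bits per channel use.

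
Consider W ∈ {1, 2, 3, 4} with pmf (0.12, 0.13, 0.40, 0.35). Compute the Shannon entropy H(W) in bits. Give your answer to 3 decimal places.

H(W) = −Σ p·log₂ p.
  −(0.12)·log₂(0.12) = 0.3671
  −(0.13)·log₂(0.13) = 0.3826
  −(0.40)·log₂(0.40) = 0.5288
  −(0.35)·log₂(0.35) = 0.5301
Sum: 0.3671 + 0.3826 + 0.5288 + 0.5301 = 1.809 bits.

1.809 bits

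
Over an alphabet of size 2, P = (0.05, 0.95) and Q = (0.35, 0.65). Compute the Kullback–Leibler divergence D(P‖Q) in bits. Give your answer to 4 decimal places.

D(P‖Q) = Σ p·log₂(p/q).
  0.05·log₂(0.05/0.35) = -0.14037
  0.95·log₂(0.95/0.65) = 0.52011
D(P‖Q) = 0.3797 bits.

0.3797 bits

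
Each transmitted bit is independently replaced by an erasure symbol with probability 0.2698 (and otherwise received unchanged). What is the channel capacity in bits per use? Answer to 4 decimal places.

Binary erasure channel: capacity C = 1 − ε.
C = 1 − 0.2698 = 0.7302 bits per channel use.

0.7302 bits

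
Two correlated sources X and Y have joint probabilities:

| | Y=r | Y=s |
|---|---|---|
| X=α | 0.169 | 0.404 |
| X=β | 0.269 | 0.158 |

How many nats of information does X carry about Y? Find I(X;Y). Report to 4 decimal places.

0.0565 nats

Marginals: p(X) = (0.5730, 0.4270), p(Y) = (0.4380, 0.5620).
I(X;Y) = Σ p(x,y)·ln[p(x,y)/(p(x)p(y))].
  (α,r): 0.169·ln(0.6734) = -0.06683
  (α,s): 0.404·ln(1.2546) = 0.09162
  (β,r): 0.269·ln(1.4383) = 0.09777
  (β,s): 0.158·ln(0.6584) = -0.06603
Sum = 0.0565 nats.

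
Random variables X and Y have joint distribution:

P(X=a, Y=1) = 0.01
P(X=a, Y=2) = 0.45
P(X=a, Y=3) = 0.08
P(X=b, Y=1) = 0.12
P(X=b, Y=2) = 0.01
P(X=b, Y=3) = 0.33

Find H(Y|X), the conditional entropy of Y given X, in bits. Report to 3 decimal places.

0.842 bits

Marginals: p(X) = (0.5400, 0.4600), p(Y) = (0.1300, 0.4600, 0.4100).
H(Y|X) = Σ p(X) · H(Y|X=·).
  X=a: p=0.5400, H(Y|X=a) = 0.7339
  X=b: p=0.4600, H(Y|X=b) = 0.9695
Weighted sum = 0.842 bits.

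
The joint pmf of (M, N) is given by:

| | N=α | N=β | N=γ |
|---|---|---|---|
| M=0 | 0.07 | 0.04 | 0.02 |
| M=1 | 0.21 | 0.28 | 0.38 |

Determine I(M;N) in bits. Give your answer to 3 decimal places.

Marginals: p(M) = (0.1300, 0.8700), p(N) = (0.2800, 0.3200, 0.4000).
I(M;N) = Σ p(x,y)·log₂[p(x,y)/(p(x)p(y))].
  (0,α): 0.07·log₂(1.9231) = 0.0660
  (0,β): 0.04·log₂(0.9615) = -0.0023
  (0,γ): 0.02·log₂(0.3846) = -0.0276
  (1,α): 0.21·log₂(0.8621) = -0.0450
  (1,β): 0.28·log₂(1.0057) = 0.0023
  (1,γ): 0.38·log₂(1.0920) = 0.0482
Sum = 0.042 bits.

0.042 bits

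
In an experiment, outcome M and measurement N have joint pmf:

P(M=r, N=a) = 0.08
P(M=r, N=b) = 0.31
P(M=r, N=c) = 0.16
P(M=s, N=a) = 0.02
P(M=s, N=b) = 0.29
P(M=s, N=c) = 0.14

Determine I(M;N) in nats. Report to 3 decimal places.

0.015 nats

Marginals: p(M) = (0.5500, 0.4500), p(N) = (0.1000, 0.6000, 0.3000).
I(M;N) = H(M) + H(N) − H(M,N).
H(M) = 0.6881, H(N) = 0.8979, H(M,N) = 1.5708.
I(M;N) = 0.6881 + 0.8979 − 1.5708 = 0.015 nats.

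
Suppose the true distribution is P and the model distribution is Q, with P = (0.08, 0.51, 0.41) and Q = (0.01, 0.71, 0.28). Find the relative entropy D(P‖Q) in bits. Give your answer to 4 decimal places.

0.2221 bits

D(P‖Q) = Σ p·log₂(p/q).
  0.08·log₂(0.08/0.01) = 0.24000
  0.51·log₂(0.51/0.71) = -0.24343
  0.41·log₂(0.41/0.28) = 0.22558
D(P‖Q) = 0.2221 bits.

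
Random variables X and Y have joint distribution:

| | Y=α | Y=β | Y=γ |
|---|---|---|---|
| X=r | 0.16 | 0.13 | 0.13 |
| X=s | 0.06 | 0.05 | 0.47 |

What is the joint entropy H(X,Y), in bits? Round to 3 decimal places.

2.160 bits

H(X,Y) = −Σ p(x,y)·log₂ p(x,y) over all 6 cells.
  cell (r,α): −0.16·log₂0.16 = 0.4230
  cell (r,β): −0.13·log₂0.13 = 0.3826
  cell (r,γ): −0.13·log₂0.13 = 0.3826
  cell (s,α): −0.06·log₂0.06 = 0.2435
  cell (s,β): −0.05·log₂0.05 = 0.2161
  cell (s,γ): −0.47·log₂0.47 = 0.5120
Sum = 2.160 bits.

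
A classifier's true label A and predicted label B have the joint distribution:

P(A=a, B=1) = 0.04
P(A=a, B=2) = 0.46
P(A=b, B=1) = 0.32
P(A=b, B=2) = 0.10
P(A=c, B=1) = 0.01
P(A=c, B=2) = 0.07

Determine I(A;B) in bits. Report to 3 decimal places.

0.374 bits

Marginals: p(A) = (0.5000, 0.4200, 0.0800), p(B) = (0.3700, 0.6300).
I(A;B) = Σ p(x,y)·log₂[p(x,y)/(p(x)p(y))].
  (a,1): 0.04·log₂(0.2162) = -0.0884
  (a,2): 0.46·log₂(1.4603) = 0.2513
  (b,1): 0.32·log₂(2.0592) = 0.3335
  (b,2): 0.10·log₂(0.3779) = -0.1404
  (c,1): 0.01·log₂(0.3378) = -0.0157
  (c,2): 0.07·log₂(1.3889) = 0.0332
Sum = 0.374 bits.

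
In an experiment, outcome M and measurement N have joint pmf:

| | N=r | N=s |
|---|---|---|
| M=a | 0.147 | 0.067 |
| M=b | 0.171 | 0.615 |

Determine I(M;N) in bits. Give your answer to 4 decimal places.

Marginals: p(M) = (0.2140, 0.7860), p(N) = (0.3180, 0.6820).
I(M;N) = Σ p(x,y)·log₂[p(x,y)/(p(x)p(y))].
  (a,r): 0.147·log₂(2.1601) = 0.16333
  (a,s): 0.067·log₂(0.4591) = -0.07526
  (b,r): 0.171·log₂(0.6841) = -0.09365
  (b,s): 0.615·log₂(1.1473) = 0.12190
Sum = 0.1163 bits.

0.1163 bits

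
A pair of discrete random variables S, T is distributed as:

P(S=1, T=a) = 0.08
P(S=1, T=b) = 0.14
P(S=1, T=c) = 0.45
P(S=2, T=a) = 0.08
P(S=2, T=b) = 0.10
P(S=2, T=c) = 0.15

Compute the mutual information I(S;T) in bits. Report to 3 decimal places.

Marginals: p(S) = (0.6700, 0.3300), p(T) = (0.1600, 0.2400, 0.6000).
I(S;T) = H(S) + H(T) − H(S,T).
H(S) = 0.9149, H(T) = 1.3593, H(S,T) = 2.2413.
I(S;T) = 0.9149 + 1.3593 − 2.2413 = 0.033 bits.

0.033 bits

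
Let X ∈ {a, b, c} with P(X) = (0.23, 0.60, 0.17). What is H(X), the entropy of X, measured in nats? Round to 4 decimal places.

H(X) = −Σ p·ln p.
  −(0.23)·ln(0.23) = 0.33803
  −(0.60)·ln(0.60) = 0.30650
  −(0.17)·ln(0.17) = 0.30123
Sum: 0.33803 + 0.30650 + 0.30123 = 0.9458 nats.

0.9458 nats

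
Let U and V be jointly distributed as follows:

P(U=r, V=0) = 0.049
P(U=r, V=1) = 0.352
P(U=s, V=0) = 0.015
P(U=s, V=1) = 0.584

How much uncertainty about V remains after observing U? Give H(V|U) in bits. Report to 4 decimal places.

Chain rule: H(V|U) = H(U,V) − H(U).
Marginals: p(U) = (0.4010, 0.5990), p(V) = (0.0640, 0.9360).
H(U,V) = 1.2875 bits; H(U) = 0.9715 bits.
H(V|U) = 1.2875 − 0.9715 = 0.3160 bits.

0.3160 bits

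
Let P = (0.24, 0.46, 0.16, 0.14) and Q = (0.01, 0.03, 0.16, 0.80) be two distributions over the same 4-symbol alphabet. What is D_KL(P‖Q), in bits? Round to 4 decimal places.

2.5601 bits

D(P‖Q) = Σ p·log₂(p/q).
  0.24·log₂(0.24/0.01) = 1.10039
  0.46·log₂(0.46/0.03) = 1.81176
  0.16·log₂(0.16/0.16) = 0.00000
  0.14·log₂(0.14/0.80) = -0.35204
D(P‖Q) = 2.5601 bits.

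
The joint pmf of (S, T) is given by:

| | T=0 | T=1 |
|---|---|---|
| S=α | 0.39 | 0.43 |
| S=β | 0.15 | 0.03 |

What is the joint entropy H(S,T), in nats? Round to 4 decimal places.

1.1199 nats

H(S,T) = −Σ p(x,y)·ln p(x,y) over all 4 cells.
  cell (α,0): −0.39·ln0.39 = 0.36723
  cell (α,1): −0.43·ln0.43 = 0.36291
  cell (β,0): −0.15·ln0.15 = 0.28457
  cell (β,1): −0.03·ln0.03 = 0.10520
Sum = 1.1199 nats.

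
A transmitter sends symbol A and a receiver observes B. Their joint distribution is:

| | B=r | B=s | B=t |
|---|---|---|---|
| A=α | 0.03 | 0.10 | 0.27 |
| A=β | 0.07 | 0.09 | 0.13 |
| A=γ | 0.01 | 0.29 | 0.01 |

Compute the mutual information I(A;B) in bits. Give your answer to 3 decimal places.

0.348 bits

Marginals: p(A) = (0.4000, 0.2900, 0.3100), p(B) = (0.1100, 0.4800, 0.4100).
I(A;B) = H(A) + H(B) − H(A,B).
H(A) = 1.5705, H(B) = 1.3859, H(A,B) = 2.6086.
I(A;B) = 1.5705 + 1.3859 − 2.6086 = 0.348 bits.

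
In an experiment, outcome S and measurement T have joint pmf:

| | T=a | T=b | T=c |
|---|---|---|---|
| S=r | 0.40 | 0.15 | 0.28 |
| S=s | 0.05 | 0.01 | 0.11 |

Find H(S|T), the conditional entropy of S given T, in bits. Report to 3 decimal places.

0.615 bits

Chain rule: H(S|T) = H(S,T) − H(T).
Marginals: p(S) = (0.8300, 0.1700), p(T) = (0.4500, 0.1600, 0.3900).
H(S,T) = 2.0864 bits; H(T) = 1.4712 bits.
H(S|T) = 2.0864 − 1.4712 = 0.615 bits.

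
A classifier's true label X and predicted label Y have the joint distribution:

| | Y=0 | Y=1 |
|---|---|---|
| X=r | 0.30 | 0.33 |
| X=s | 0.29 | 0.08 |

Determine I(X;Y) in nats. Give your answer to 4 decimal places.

0.0477 nats

Marginals: p(X) = (0.6300, 0.3700), p(Y) = (0.5900, 0.4100).
I(X;Y) = Σ p(x,y)·ln[p(x,y)/(p(x)p(y))].
  (r,0): 0.30·ln(0.8071) = -0.06429
  (r,1): 0.33·ln(1.2776) = 0.08084
  (s,0): 0.29·ln(1.3284) = 0.08236
  (s,1): 0.08·ln(0.5274) = -0.05119
Sum = 0.0477 nats.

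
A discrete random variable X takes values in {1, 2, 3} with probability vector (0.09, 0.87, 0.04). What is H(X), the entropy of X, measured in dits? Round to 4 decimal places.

0.2027 dits

H(X) = −Σ p·log₁₀ p.
  −(0.09)·log₁₀(0.09) = 0.09412
  −(0.87)·log₁₀(0.87) = 0.05262
  −(0.04)·log₁₀(0.04) = 0.05592
Sum: 0.09412 + 0.05262 + 0.05592 = 0.2027 dits.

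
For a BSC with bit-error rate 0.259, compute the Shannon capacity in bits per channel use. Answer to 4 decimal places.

Binary symmetric channel: C = 1 − h₂(ε) where h₂ is the binary entropy function.
h₂(0.259) = −0.259·log₂0.259 − 0.741·log₂0.741 = 0.8252.
C = 1 − 0.8252 = 0.1748 bits per channel use.

0.1748 bits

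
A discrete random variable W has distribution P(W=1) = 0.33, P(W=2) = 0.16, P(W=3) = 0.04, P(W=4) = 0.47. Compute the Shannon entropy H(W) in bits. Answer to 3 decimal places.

1.649 bits

H(W) = −Σ p·log₂ p.
  −(0.33)·log₂(0.33) = 0.5278
  −(0.16)·log₂(0.16) = 0.4230
  −(0.04)·log₂(0.04) = 0.1858
  −(0.47)·log₂(0.47) = 0.5120
Sum: 0.5278 + 0.4230 + 0.1858 + 0.5120 = 1.649 bits.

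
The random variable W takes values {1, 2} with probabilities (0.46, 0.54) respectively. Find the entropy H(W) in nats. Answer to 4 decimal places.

H(W) = −Σ p·ln p.
  −(0.46)·ln(0.46) = 0.35720
  −(0.54)·ln(0.54) = 0.33274
Sum: 0.35720 + 0.33274 = 0.6899 nats.

0.6899 nats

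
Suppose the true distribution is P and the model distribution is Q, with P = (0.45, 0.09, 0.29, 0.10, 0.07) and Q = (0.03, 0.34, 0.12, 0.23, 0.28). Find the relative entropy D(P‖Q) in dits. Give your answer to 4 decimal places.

D(P‖Q) = Σ p·log₁₀(p/q).
  0.45·log₁₀(0.45/0.03) = 0.52924
  0.09·log₁₀(0.09/0.34) = -0.05195
  0.29·log₁₀(0.29/0.12) = 0.11113
  0.10·log₁₀(0.10/0.23) = -0.03617
  0.07·log₁₀(0.07/0.28) = -0.04214
D(P‖Q) = 0.5101 dits.

0.5101 dits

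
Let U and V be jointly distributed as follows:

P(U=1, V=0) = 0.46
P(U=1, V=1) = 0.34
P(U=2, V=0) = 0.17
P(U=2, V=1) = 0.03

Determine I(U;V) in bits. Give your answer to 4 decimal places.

0.0417 bits

Marginals: p(U) = (0.8000, 0.2000), p(V) = (0.6300, 0.3700).
I(U;V) = Σ p(x,y)·log₂[p(x,y)/(p(x)p(y))].
  (1,0): 0.46·log₂(0.9127) = -0.06062
  (1,1): 0.34·log₂(1.1486) = 0.06798
  (2,0): 0.17·log₂(1.3492) = 0.07346
  (2,1): 0.03·log₂(0.4054) = -0.03908
Sum = 0.0417 bits.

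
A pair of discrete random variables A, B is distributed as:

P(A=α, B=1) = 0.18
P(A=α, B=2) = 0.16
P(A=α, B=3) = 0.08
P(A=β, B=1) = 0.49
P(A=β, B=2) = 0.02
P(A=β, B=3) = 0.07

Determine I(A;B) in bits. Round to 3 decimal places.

Marginals: p(A) = (0.4200, 0.5800), p(B) = (0.6700, 0.1800, 0.1500).
I(A;B) = H(A) + H(B) − H(A,B).
H(A) = 0.9815, H(B) = 1.2430, H(A,B) = 2.0455.
I(A;B) = 0.9815 + 1.2430 − 2.0455 = 0.179 bits.

0.179 bits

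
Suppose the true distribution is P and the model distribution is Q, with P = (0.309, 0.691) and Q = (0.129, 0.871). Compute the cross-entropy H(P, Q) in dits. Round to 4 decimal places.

0.3163 dits

H(P,Q) = −Σ p·log₁₀ q.
  −0.309·log₁₀(0.129) = 0.27483
  −0.691·log₁₀(0.871) = 0.04145
H(P,Q) = 0.3163 dits.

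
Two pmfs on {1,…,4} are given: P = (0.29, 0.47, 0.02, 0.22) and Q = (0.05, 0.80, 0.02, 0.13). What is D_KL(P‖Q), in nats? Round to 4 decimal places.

0.3755 nats

D(P‖Q) = Σ p·ln(p/q).
  0.29·ln(0.29/0.05) = 0.50978
  0.47·ln(0.47/0.80) = -0.24998
  0.02·ln(0.02/0.02) = 0.00000
  0.22·ln(0.22/0.13) = 0.11574
D(P‖Q) = 0.3755 nats.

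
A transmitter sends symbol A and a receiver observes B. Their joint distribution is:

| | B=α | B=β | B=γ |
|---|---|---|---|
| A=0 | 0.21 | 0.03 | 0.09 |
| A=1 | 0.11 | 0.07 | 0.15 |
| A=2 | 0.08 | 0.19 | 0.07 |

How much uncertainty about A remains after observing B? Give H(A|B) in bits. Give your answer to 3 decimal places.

Marginals: p(A) = (0.3300, 0.3300, 0.3400), p(B) = (0.4000, 0.2900, 0.3100).
H(A|B) = Σ p(B) · H(A|B=·).
  B=α: p=0.4000, H(A|B=α) = 1.4646
  B=β: p=0.2900, H(A|B=β) = 1.2333
  B=γ: p=0.3100, H(A|B=γ) = 1.5095
Weighted sum = 1.411 bits.

1.411 bits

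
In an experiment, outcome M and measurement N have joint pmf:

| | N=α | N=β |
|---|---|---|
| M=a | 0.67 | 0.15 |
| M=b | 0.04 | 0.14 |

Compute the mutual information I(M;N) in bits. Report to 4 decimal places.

Marginals: p(M) = (0.8200, 0.1800), p(N) = (0.7100, 0.2900).
I(M;N) = H(M) + H(N) − H(M,N).
H(M) = 0.6801, H(N) = 0.8687, H(M,N) = 1.3805.
I(M;N) = 0.6801 + 0.8687 − 1.3805 = 0.1683 bits.

0.1683 bits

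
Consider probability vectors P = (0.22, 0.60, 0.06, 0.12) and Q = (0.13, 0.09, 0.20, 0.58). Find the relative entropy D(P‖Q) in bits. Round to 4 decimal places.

1.4322 bits

D(P‖Q) = Σ p·log₂(p/q).
  0.22·log₂(0.22/0.13) = 0.16698
  0.60·log₂(0.60/0.09) = 1.64218
  0.06·log₂(0.06/0.20) = -0.10422
  0.12·log₂(0.12/0.58) = -0.27276
D(P‖Q) = 1.4322 bits.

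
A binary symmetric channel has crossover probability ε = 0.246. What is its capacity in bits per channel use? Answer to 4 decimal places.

0.1951 bits

Binary symmetric channel: C = 1 − h₂(ε) where h₂ is the binary entropy function.
h₂(0.246) = −0.246·log₂0.246 − 0.754·log₂0.754 = 0.8049.
C = 1 − 0.8049 = 0.1951 bits per channel use.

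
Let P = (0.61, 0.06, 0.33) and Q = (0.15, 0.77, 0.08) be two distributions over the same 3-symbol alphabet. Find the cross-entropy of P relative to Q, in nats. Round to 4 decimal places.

H(P,Q) = −Σ p·ln q.
  −0.61·ln(0.15) = 1.15724
  −0.06·ln(0.77) = 0.01568
  −0.33·ln(0.08) = 0.83349
H(P,Q) = 2.0064 nats.

2.0064 nats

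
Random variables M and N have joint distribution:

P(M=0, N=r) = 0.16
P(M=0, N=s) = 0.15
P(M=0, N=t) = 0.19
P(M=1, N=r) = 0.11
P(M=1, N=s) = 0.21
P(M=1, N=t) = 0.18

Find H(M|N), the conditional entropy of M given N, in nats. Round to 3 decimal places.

0.683 nats

Chain rule: H(M|N) = H(M,N) − H(N).
Marginals: p(M) = (0.5000, 0.5000), p(N) = (0.2700, 0.3600, 0.3700).
H(M,N) = 1.7725 nats; H(N) = 1.0892 nats.
H(M|N) = 1.7725 − 1.0892 = 0.683 nats.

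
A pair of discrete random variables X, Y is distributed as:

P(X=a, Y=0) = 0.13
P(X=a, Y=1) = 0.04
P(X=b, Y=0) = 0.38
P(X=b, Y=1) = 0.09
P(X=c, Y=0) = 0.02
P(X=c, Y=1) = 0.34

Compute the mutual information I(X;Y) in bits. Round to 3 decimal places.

0.421 bits

Marginals: p(X) = (0.1700, 0.4700, 0.3600), p(Y) = (0.5300, 0.4700).
I(X;Y) = Σ p(x,y)·log₂[p(x,y)/(p(x)p(y))].
  (a,0): 0.13·log₂(1.4428) = 0.0688
  (a,1): 0.04·log₂(0.5006) = -0.0399
  (b,0): 0.38·log₂(1.5255) = 0.2315
  (b,1): 0.09·log₂(0.4074) = -0.1166
  (c,0): 0.02·log₂(0.1048) = -0.0651
  (c,1): 0.34·log₂(2.0095) = 0.3423
Sum = 0.421 bits.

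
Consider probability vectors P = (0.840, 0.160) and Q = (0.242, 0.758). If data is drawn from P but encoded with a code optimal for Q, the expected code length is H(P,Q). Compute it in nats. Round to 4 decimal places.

1.2361 nats

H(P,Q) = −Σ p·ln q.
  −0.840·ln(0.242) = 1.19181
  −0.160·ln(0.758) = 0.04433
H(P,Q) = 1.2361 nats.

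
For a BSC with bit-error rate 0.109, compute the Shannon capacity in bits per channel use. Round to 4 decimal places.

0.5031 bits

Binary symmetric channel: C = 1 − h₂(ε) where h₂ is the binary entropy function.
h₂(0.109) = −0.109·log₂0.109 − 0.891·log₂0.891 = 0.4969.
C = 1 − 0.4969 = 0.5031 bits per channel use.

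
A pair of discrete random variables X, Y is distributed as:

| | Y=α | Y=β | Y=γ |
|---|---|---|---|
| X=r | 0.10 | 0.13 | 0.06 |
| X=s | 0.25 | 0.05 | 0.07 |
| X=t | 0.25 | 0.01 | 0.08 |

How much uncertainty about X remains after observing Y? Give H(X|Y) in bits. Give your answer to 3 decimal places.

Chain rule: H(X|Y) = H(X,Y) − H(Y).
Marginals: p(X) = (0.2900, 0.3700, 0.3400), p(Y) = (0.6000, 0.1900, 0.2100).
H(X,Y) = 2.8010 bits; H(Y) = 1.3702 bits.
H(X|Y) = 2.8010 − 1.3702 = 1.431 bits.

1.431 bits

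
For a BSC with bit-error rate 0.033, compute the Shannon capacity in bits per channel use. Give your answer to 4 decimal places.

Binary symmetric channel: C = 1 − h₂(ε) where h₂ is the binary entropy function.
h₂(0.033) = −0.033·log₂0.033 − 0.967·log₂0.967 = 0.2092.
C = 1 − 0.2092 = 0.7908 bits per channel use.

0.7908 bits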